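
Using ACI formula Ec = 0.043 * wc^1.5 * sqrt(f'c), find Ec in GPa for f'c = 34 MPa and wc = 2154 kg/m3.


Ec = 0.043 * 2154^1.5 * sqrt(34) / 1000
= 25.07 GPa

25.07


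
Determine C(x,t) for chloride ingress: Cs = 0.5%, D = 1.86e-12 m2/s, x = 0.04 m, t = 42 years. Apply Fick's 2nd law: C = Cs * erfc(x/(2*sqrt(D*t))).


t_seconds = 42 * 365.25 * 24 * 3600 = 1325419200.0 s
arg = 0.04 / (2 * sqrt(1.86e-12 * 1325419200.0))
= 0.4028
erfc(0.4028) = 0.5689
C = 0.5 * 0.5689 = 0.2845%

0.2845


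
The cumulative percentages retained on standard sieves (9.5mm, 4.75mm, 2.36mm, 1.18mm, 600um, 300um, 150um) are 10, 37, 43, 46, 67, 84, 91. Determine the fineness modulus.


FM = sum(cumulative % retained) / 100
= 378 / 100
= 3.78

3.78


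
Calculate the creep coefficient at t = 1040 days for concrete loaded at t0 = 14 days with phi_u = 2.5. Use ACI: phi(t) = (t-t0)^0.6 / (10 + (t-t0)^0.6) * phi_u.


dt = 1040 - 14 = 1026
phi = 1026^0.6 / (10 + 1026^0.6) * 2.5
= 2.163

2.163


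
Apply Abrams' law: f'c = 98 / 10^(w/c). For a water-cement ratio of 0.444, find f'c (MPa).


f'c = 98 / 10^0.444
= 98 / 2.78
= 35.26 MPa

35.26


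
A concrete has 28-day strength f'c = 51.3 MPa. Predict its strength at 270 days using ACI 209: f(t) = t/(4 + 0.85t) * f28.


f(270) = 270 / (4 + 0.85 * 270) * 51.3
= 270 / 233.5 * 51.3
= 59.32 MPa

59.32


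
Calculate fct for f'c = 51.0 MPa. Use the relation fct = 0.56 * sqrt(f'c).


fct = 0.56 * sqrt(51.0)
= 0.56 * 7.141
= 3.999 MPa

3.999


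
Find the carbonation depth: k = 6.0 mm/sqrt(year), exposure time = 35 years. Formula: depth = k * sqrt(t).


depth = k * sqrt(t)
= 6.0 * sqrt(35)
= 35.5 mm

35.5


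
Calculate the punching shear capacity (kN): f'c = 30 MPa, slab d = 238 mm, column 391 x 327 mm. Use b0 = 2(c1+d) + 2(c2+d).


b0 = 2*(391 + 238) + 2*(327 + 238) = 2388 mm
Vc = 0.33 * sqrt(30) * 2388 * 238 / 1000
= 1027.27 kN

1027.27


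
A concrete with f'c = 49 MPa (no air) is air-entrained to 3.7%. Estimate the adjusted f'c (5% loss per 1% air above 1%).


Strength loss = (3.7 - 1) * 5 = 13.5%
f'c = 49 * (1 - 13.5/100)
= 42.38 MPa

42.38


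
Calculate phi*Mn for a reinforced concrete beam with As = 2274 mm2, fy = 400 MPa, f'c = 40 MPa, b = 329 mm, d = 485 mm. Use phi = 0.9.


a = As * fy / (0.85 * f'c * b)
= 2274 * 400 / (0.85 * 40 * 329)
= 81.3159 mm
Mn = As * fy * (d - a/2) / 10^6
= 404.1735 kN-m
phi*Mn = 0.9 * 404.1735 = 363.76 kN-m

363.76


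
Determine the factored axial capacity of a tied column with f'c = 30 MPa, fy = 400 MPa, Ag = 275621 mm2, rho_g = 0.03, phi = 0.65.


Ast = rho * Ag = 0.03 * 275621 = 8268.63 mm2
phi*Pn = 0.65 * 0.80 * (0.85 * 30 * (275621 - 8268.63) + 400 * 8268.63) / 1000
= 5264.97 kN

5264.97


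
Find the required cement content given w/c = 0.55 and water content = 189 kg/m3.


Cement = water / (w/c)
= 189 / 0.55
= 343.6 kg/m3

343.6


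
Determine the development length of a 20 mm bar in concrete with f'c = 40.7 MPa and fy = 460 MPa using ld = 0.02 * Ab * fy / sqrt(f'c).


Ab = pi * 20^2 / 4 = 314.159 mm2
ld = 0.02 * 314.159 * 460 / sqrt(40.7)
= 453.0 mm

453.0


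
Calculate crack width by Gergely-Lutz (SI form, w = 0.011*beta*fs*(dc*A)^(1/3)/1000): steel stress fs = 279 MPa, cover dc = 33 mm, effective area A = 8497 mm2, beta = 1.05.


w = 0.011 * beta * fs * (dc * A)^(1/3) / 1000
= 0.011 * 1.05 * 279 * (33 * 8497)^(1/3) / 1000
= 0.211 mm

0.211


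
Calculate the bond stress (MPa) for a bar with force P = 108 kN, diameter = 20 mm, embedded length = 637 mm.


u = P / (pi * db * ld)
= 108 * 1000 / (pi * 20 * 637)
= 2.698 MPa

2.698


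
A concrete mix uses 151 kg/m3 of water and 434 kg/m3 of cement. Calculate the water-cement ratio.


w/c = water / cement
w/c = 151 / 434 = 0.348

0.348


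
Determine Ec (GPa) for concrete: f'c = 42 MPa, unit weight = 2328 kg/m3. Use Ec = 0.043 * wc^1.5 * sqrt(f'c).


Ec = 0.043 * 2328^1.5 * sqrt(42) / 1000
= 31.3 GPa

31.3


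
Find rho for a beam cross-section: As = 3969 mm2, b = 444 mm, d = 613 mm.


rho = As / (b * d)
= 3969 / (444 * 613)
= 0.0146

0.0146


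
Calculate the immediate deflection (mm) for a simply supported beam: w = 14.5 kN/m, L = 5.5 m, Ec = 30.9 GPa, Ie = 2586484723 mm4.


Convert: L = 5.5 m = 5500 mm, Ec = 30.9 GPa = 30900 MPa
delta = 5 * 14.5 * 5500^4 / (384 * 30900 * 2586484723)
= 2.16 mm

2.16


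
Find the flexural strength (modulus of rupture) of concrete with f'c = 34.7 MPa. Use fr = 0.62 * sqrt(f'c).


fr = 0.62 * sqrt(34.7)
= 3.652 MPa

3.652


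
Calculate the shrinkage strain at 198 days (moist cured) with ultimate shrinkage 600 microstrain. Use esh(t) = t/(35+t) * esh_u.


esh(198) = 198 / (35 + 198) * 600
= 198 / 233 * 600
= 509.9 microstrain

509.9


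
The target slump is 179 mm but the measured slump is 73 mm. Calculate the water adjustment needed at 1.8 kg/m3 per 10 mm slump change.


Difference = 179 - 73 = 106 mm
Water adjustment = 106 * 1.8 / 10 = 19.1 kg/m3

19.1


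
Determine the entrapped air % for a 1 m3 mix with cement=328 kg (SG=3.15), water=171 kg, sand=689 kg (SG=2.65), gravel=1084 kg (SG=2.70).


Vol cement = 328 / (3.15 * 1000) = 0.104127 m3
Vol water = 171 / 1000 = 0.171 m3
Vol sand = 689 / (2.65 * 1000) = 0.26 m3
Vol gravel = 1084 / (2.70 * 1000) = 0.401481 m3
Total solid + water volume = 0.936608 m3
Air = (1 - 0.936608) * 100 = 6.34%

6.34


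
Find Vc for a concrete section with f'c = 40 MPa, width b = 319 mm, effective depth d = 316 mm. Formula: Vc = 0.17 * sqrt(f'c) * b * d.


Vc = 0.17 * sqrt(40) * 319 * 316 / 1000
= 108.38 kN

108.38


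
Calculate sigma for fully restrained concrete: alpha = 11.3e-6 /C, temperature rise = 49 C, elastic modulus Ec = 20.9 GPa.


sigma = alpha * dT * Ec
= 11.3e-6 * 49 * 20.9 * 1000
= 11.572 MPa

11.572


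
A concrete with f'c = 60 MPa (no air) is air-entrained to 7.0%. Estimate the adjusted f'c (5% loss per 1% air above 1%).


Strength loss = (7.0 - 1) * 5 = 30.0%
f'c = 60 * (1 - 30.0/100)
= 42.0 MPa

42.0


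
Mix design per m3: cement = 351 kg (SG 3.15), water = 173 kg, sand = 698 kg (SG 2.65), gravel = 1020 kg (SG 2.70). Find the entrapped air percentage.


Vol cement = 351 / (3.15 * 1000) = 0.111429 m3
Vol water = 173 / 1000 = 0.173 m3
Vol sand = 698 / (2.65 * 1000) = 0.263396 m3
Vol gravel = 1020 / (2.70 * 1000) = 0.377778 m3
Total solid + water volume = 0.925603 m3
Air = (1 - 0.925603) * 100 = 7.44%

7.44


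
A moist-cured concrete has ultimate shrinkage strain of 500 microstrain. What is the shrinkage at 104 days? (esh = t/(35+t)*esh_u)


esh(104) = 104 / (35 + 104) * 500
= 104 / 139 * 500
= 374.1 microstrain

374.1


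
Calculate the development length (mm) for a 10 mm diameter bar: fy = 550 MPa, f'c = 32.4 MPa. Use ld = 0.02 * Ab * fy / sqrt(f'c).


Ab = pi * 10^2 / 4 = 78.54 mm2
ld = 0.02 * 78.54 * 550 / sqrt(32.4)
= 151.8 mm

151.8


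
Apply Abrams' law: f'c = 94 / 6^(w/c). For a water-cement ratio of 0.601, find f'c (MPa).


f'c = 94 / 6^0.601
= 94 / 2.935
= 32.02 MPa

32.02


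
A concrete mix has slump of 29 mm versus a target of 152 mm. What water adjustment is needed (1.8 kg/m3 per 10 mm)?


Difference = 152 - 29 = 123 mm
Water adjustment = 123 * 1.8 / 10 = 22.1 kg/m3

22.1


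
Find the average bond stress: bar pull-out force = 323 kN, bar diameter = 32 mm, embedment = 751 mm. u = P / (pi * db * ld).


u = P / (pi * db * ld)
= 323 * 1000 / (pi * 32 * 751)
= 4.278 MPa

4.278


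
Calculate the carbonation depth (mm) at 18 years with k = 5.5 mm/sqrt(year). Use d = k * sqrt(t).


depth = k * sqrt(t)
= 5.5 * sqrt(18)
= 23.33 mm

23.33


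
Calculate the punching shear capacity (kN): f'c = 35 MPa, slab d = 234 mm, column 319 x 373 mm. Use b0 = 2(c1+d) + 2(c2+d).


b0 = 2*(319 + 234) + 2*(373 + 234) = 2320 mm
Vc = 0.33 * sqrt(35) * 2320 * 234 / 1000
= 1059.87 kN

1059.87


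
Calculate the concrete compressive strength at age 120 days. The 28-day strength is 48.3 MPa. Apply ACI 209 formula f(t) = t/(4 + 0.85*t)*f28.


f(120) = 120 / (4 + 0.85 * 120) * 48.3
= 120 / 106.0 * 48.3
= 54.68 MPa

54.68


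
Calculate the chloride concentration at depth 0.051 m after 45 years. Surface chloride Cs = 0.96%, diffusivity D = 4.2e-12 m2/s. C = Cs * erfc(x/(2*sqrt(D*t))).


t_seconds = 45 * 365.25 * 24 * 3600 = 1420092000.0 s
arg = 0.051 / (2 * sqrt(4.2e-12 * 1420092000.0))
= 0.3302
erfc(0.3302) = 0.6405
C = 0.96 * 0.6405 = 0.6149%

0.6149


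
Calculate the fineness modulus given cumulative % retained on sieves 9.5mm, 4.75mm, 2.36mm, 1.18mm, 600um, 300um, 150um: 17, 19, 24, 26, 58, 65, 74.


FM = sum(cumulative % retained) / 100
= 283 / 100
= 2.83

2.83


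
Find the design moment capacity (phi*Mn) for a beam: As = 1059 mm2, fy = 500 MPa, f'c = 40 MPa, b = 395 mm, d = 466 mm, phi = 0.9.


a = As * fy / (0.85 * f'c * b)
= 1059 * 500 / (0.85 * 40 * 395)
= 39.4267 mm
Mn = As * fy * (d - a/2) / 10^6
= 236.3088 kN-m
phi*Mn = 0.9 * 236.3088 = 212.68 kN-m

212.68


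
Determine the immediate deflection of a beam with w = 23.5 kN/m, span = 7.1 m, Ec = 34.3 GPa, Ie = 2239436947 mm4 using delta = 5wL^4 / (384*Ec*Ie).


Convert: L = 7.1 m = 7100 mm, Ec = 34.3 GPa = 34300 MPa
delta = 5 * 23.5 * 7100^4 / (384 * 34300 * 2239436947)
= 10.12 mm

10.12


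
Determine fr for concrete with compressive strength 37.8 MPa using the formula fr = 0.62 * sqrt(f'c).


fr = 0.62 * sqrt(37.8)
= 3.812 MPa

3.812


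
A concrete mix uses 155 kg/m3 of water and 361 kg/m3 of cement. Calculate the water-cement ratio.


w/c = water / cement
w/c = 155 / 361 = 0.429

0.429


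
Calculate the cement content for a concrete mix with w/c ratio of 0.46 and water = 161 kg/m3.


Cement = water / (w/c)
= 161 / 0.46
= 350.0 kg/m3

350.0


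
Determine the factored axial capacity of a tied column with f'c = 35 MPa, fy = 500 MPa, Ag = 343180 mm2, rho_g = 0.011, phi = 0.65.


Ast = rho * Ag = 0.011 * 343180 = 3774.98 mm2
phi*Pn = 0.65 * 0.80 * (0.85 * 35 * (343180 - 3774.98) + 500 * 3774.98) / 1000
= 6232.09 kN

6232.09


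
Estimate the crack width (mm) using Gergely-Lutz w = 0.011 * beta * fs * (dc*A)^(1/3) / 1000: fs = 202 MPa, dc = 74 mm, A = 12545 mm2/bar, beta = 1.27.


w = 0.011 * beta * fs * (dc * A)^(1/3) / 1000
= 0.011 * 1.27 * 202 * (74 * 12545)^(1/3) / 1000
= 0.275 mm

0.275


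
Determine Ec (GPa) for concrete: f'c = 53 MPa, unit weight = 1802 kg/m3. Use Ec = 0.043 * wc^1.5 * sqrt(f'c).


Ec = 0.043 * 1802^1.5 * sqrt(53) / 1000
= 23.95 GPa

23.95


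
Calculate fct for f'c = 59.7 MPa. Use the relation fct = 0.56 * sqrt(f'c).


fct = 0.56 * sqrt(59.7)
= 0.56 * 7.727
= 4.327 MPa

4.327


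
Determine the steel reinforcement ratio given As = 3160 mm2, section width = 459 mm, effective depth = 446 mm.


rho = As / (b * d)
= 3160 / (459 * 446)
= 0.0154

0.0154


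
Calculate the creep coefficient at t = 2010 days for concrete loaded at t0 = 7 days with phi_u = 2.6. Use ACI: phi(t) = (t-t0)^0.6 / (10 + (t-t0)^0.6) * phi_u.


dt = 2010 - 7 = 2003
phi = 2003^0.6 / (10 + 2003^0.6) * 2.6
= 2.354

2.354


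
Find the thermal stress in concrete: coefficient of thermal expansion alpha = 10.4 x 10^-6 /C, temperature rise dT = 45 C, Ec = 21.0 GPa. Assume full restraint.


sigma = alpha * dT * Ec
= 10.4e-6 * 45 * 21.0 * 1000
= 9.828 MPa

9.828


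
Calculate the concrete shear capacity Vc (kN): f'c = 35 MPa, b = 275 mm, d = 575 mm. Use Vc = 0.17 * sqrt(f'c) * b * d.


Vc = 0.17 * sqrt(35) * 275 * 575 / 1000
= 159.03 kN

159.03


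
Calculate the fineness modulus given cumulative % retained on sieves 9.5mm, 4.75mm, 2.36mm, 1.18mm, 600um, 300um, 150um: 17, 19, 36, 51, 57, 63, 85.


FM = sum(cumulative % retained) / 100
= 328 / 100
= 3.28

3.28


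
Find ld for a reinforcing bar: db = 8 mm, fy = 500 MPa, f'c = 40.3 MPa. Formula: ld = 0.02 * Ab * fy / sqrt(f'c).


Ab = pi * 8^2 / 4 = 50.265 mm2
ld = 0.02 * 50.265 * 500 / sqrt(40.3)
= 79.2 mm

79.2


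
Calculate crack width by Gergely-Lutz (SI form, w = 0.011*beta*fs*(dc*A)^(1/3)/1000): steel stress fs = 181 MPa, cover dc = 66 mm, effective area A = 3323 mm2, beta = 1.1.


w = 0.011 * beta * fs * (dc * A)^(1/3) / 1000
= 0.011 * 1.1 * 181 * (66 * 3323)^(1/3) / 1000
= 0.132 mm

0.132


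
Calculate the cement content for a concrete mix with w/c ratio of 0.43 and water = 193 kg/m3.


Cement = water / (w/c)
= 193 / 0.43
= 448.8 kg/m3

448.8


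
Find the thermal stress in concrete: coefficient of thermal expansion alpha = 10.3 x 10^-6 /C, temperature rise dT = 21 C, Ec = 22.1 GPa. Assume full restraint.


sigma = alpha * dT * Ec
= 10.3e-6 * 21 * 22.1 * 1000
= 4.78 MPa

4.78


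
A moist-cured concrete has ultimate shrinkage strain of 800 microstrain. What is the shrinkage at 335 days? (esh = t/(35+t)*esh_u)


esh(335) = 335 / (35 + 335) * 800
= 335 / 370 * 800
= 724.3 microstrain

724.3


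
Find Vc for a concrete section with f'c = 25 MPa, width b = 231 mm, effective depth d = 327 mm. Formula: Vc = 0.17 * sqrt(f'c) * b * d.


Vc = 0.17 * sqrt(25) * 231 * 327 / 1000
= 64.21 kN

64.21


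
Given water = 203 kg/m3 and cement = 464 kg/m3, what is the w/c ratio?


w/c = water / cement
w/c = 203 / 464 = 0.438

0.438


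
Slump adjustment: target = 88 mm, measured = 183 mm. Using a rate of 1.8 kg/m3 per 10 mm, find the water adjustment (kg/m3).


Difference = 88 - 183 = -95 mm
Water adjustment = -95 * 1.8 / 10 = -17.1 kg/m3

-17.1


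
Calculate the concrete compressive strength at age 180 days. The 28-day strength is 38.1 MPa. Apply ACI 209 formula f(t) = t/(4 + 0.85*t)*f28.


f(180) = 180 / (4 + 0.85 * 180) * 38.1
= 180 / 157.0 * 38.1
= 43.68 MPa

43.68


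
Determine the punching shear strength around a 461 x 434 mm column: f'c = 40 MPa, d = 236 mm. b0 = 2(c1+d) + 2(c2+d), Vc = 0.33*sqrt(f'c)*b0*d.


b0 = 2*(461 + 236) + 2*(434 + 236) = 2734 mm
Vc = 0.33 * sqrt(40) * 2734 * 236 / 1000
= 1346.65 kN

1346.65


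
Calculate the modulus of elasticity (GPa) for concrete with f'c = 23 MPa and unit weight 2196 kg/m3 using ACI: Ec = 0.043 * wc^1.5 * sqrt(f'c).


Ec = 0.043 * 2196^1.5 * sqrt(23) / 1000
= 21.22 GPa

21.22


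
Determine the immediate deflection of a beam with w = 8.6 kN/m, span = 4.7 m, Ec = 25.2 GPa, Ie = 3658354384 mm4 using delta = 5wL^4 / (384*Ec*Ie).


Convert: L = 4.7 m = 4700 mm, Ec = 25.2 GPa = 25200 MPa
delta = 5 * 8.6 * 4700^4 / (384 * 25200 * 3658354384)
= 0.59 mm

0.59


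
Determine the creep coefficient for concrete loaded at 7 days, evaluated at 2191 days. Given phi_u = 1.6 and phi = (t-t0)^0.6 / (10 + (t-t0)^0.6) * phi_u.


dt = 2191 - 7 = 2184
phi = 2184^0.6 / (10 + 2184^0.6) * 1.6
= 1.456

1.456


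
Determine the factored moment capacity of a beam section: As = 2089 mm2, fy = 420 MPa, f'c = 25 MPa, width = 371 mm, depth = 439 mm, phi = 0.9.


a = As * fy / (0.85 * f'c * b)
= 2089 * 420 / (0.85 * 25 * 371)
= 111.2897 mm
Mn = As * fy * (d - a/2) / 10^6
= 336.3482 kN-m
phi*Mn = 0.9 * 336.3482 = 302.71 kN-m

302.71


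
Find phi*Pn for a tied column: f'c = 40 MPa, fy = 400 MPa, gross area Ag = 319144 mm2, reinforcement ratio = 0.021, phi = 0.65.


Ast = rho * Ag = 0.021 * 319144 = 6702.024 mm2
phi*Pn = 0.65 * 0.80 * (0.85 * 40 * (319144 - 6702.024) + 400 * 6702.024) / 1000
= 6918.0 kN

6918.0


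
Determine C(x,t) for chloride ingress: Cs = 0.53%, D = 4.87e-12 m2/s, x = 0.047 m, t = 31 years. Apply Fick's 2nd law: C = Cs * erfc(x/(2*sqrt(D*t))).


t_seconds = 31 * 365.25 * 24 * 3600 = 978285600.0 s
arg = 0.047 / (2 * sqrt(4.87e-12 * 978285600.0))
= 0.3405
erfc(0.3405) = 0.6302
C = 0.53 * 0.6302 = 0.334%

0.334


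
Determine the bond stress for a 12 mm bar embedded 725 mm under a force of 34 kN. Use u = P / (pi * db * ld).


u = P / (pi * db * ld)
= 34 * 1000 / (pi * 12 * 725)
= 1.244 MPa

1.244


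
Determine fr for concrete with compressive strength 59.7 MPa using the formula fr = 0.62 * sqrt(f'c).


fr = 0.62 * sqrt(59.7)
= 4.79 MPa

4.79


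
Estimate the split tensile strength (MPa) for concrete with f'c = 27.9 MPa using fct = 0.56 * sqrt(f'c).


fct = 0.56 * sqrt(27.9)
= 0.56 * 5.282
= 2.958 MPa

2.958


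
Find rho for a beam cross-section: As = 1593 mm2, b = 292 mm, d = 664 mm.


rho = As / (b * d)
= 1593 / (292 * 664)
= 0.0082

0.0082


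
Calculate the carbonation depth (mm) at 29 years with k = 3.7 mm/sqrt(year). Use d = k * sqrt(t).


depth = k * sqrt(t)
= 3.7 * sqrt(29)
= 19.93 mm

19.93


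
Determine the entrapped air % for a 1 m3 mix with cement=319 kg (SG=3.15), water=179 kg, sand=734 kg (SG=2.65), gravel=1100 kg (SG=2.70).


Vol cement = 319 / (3.15 * 1000) = 0.10127 m3
Vol water = 179 / 1000 = 0.179 m3
Vol sand = 734 / (2.65 * 1000) = 0.276981 m3
Vol gravel = 1100 / (2.70 * 1000) = 0.407407 m3
Total solid + water volume = 0.964658 m3
Air = (1 - 0.964658) * 100 = 3.53%

3.53


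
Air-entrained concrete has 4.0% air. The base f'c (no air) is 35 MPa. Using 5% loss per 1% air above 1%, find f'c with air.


Strength loss = (4.0 - 1) * 5 = 15.0%
f'c = 35 * (1 - 15.0/100)
= 29.75 MPa

29.75


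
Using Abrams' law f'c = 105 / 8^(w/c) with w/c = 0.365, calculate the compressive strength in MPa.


f'c = 105 / 8^0.365
= 105 / 2.136
= 49.15 MPa

49.15


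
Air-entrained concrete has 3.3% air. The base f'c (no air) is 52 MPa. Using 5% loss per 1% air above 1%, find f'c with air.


Strength loss = (3.3 - 1) * 5 = 11.5%
f'c = 52 * (1 - 11.5/100)
= 46.02 MPa

46.02


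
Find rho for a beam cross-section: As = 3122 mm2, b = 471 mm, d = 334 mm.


rho = As / (b * d)
= 3122 / (471 * 334)
= 0.0198

0.0198


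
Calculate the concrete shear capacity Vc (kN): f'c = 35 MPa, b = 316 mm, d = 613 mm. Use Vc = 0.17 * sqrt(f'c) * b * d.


Vc = 0.17 * sqrt(35) * 316 * 613 / 1000
= 194.82 kN

194.82


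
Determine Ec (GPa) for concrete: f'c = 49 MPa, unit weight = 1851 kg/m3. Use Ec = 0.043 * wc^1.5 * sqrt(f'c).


Ec = 0.043 * 1851^1.5 * sqrt(49) / 1000
= 23.97 GPa

23.97


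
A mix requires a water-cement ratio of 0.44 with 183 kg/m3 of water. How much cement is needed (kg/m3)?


Cement = water / (w/c)
= 183 / 0.44
= 415.9 kg/m3

415.9


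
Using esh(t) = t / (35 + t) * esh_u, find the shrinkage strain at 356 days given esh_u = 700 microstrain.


esh(356) = 356 / (35 + 356) * 700
= 356 / 391 * 700
= 637.3 microstrain

637.3


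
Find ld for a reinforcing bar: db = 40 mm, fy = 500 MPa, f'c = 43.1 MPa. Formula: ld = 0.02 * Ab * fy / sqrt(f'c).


Ab = pi * 40^2 / 4 = 1256.637 mm2
ld = 0.02 * 1256.637 * 500 / sqrt(43.1)
= 1914.1 mm

1914.1


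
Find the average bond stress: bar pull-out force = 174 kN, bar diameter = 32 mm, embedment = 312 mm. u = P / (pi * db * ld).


u = P / (pi * db * ld)
= 174 * 1000 / (pi * 32 * 312)
= 5.547 MPa

5.547


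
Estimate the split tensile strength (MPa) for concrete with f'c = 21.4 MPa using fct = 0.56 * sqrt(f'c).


fct = 0.56 * sqrt(21.4)
= 0.56 * 4.626
= 2.591 MPa

2.591


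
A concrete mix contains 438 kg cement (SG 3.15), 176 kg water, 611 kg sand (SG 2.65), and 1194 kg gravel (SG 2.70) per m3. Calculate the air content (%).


Vol cement = 438 / (3.15 * 1000) = 0.139048 m3
Vol water = 176 / 1000 = 0.176 m3
Vol sand = 611 / (2.65 * 1000) = 0.230566 m3
Vol gravel = 1194 / (2.70 * 1000) = 0.442222 m3
Total solid + water volume = 0.987836 m3
Air = (1 - 0.987836) * 100 = 1.22%

1.22


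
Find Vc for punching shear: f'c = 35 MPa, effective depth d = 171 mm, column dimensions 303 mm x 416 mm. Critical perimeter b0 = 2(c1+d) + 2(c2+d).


b0 = 2*(303 + 171) + 2*(416 + 171) = 2122 mm
Vc = 0.33 * sqrt(35) * 2122 * 171 / 1000
= 708.42 kN

708.42


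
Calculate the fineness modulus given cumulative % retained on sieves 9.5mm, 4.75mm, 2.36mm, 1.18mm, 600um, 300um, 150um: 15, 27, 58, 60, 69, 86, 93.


FM = sum(cumulative % retained) / 100
= 408 / 100
= 4.08

4.08


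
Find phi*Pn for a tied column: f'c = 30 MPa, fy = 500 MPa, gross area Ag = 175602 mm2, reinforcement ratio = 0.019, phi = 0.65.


Ast = rho * Ag = 0.019 * 175602 = 3336.438 mm2
phi*Pn = 0.65 * 0.80 * (0.85 * 30 * (175602 - 3336.438) + 500 * 3336.438) / 1000
= 3151.72 kN

3151.72


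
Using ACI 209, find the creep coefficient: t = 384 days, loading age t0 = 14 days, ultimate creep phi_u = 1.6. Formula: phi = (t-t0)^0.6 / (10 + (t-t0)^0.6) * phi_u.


dt = 384 - 14 = 370
phi = 370^0.6 / (10 + 370^0.6) * 1.6
= 1.242

1.242


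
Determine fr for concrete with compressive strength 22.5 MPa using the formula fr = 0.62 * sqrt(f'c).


fr = 0.62 * sqrt(22.5)
= 2.941 MPa

2.941


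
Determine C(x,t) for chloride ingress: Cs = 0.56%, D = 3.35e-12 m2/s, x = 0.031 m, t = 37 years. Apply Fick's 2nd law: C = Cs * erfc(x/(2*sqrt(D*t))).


t_seconds = 37 * 365.25 * 24 * 3600 = 1167631200.0 s
arg = 0.031 / (2 * sqrt(3.35e-12 * 1167631200.0))
= 0.2478
erfc(0.2478) = 0.726
C = 0.56 * 0.726 = 0.4065%

0.4065


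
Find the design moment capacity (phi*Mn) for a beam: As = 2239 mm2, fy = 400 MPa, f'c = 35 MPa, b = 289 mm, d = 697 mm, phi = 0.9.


a = As * fy / (0.85 * f'c * b)
= 2239 * 400 / (0.85 * 35 * 289)
= 104.1668 mm
Mn = As * fy * (d - a/2) / 10^6
= 577.5873 kN-m
phi*Mn = 0.9 * 577.5873 = 519.83 kN-m

519.83


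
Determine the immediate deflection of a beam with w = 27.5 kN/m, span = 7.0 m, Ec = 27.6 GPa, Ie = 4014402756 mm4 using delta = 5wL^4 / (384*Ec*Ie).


Convert: L = 7.0 m = 7000 mm, Ec = 27.6 GPa = 27600 MPa
delta = 5 * 27.5 * 7000^4 / (384 * 27600 * 4014402756)
= 7.76 mm

7.76


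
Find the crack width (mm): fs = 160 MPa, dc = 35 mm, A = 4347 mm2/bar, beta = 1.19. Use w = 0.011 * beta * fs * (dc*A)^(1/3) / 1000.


w = 0.011 * beta * fs * (dc * A)^(1/3) / 1000
= 0.011 * 1.19 * 160 * (35 * 4347)^(1/3) / 1000
= 0.112 mm

0.112


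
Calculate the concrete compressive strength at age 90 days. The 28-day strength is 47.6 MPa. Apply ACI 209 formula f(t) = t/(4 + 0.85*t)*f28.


f(90) = 90 / (4 + 0.85 * 90) * 47.6
= 90 / 80.5 * 47.6
= 53.22 MPa

53.22


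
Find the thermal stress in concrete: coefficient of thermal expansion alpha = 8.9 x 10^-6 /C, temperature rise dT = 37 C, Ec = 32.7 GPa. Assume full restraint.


sigma = alpha * dT * Ec
= 8.9e-6 * 37 * 32.7 * 1000
= 10.768 MPa

10.768


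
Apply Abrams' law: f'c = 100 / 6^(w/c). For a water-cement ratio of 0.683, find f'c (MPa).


f'c = 100 / 6^0.683
= 100 / 3.4
= 29.41 MPa

29.41


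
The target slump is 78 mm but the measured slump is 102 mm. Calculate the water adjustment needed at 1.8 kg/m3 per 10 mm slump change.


Difference = 78 - 102 = -24 mm
Water adjustment = -24 * 1.8 / 10 = -4.3 kg/m3

-4.3


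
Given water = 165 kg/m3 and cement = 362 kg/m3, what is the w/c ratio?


w/c = water / cement
w/c = 165 / 362 = 0.456

0.456


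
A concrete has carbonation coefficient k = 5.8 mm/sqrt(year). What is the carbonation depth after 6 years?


depth = k * sqrt(t)
= 5.8 * sqrt(6)
= 14.21 mm

14.21


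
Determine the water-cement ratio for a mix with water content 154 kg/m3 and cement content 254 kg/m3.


w/c = water / cement
w/c = 154 / 254 = 0.606

0.606


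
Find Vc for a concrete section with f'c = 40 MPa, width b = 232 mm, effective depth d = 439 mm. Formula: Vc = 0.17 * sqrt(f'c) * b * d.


Vc = 0.17 * sqrt(40) * 232 * 439 / 1000
= 109.5 kN

109.5


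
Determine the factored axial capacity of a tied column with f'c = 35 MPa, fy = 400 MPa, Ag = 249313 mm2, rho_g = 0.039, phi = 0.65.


Ast = rho * Ag = 0.039 * 249313 = 9723.207 mm2
phi*Pn = 0.65 * 0.80 * (0.85 * 35 * (249313 - 9723.207) + 400 * 9723.207) / 1000
= 5728.88 kN

5728.88


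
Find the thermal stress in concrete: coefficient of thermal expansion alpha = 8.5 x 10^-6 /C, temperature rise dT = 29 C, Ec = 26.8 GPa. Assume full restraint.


sigma = alpha * dT * Ec
= 8.5e-6 * 29 * 26.8 * 1000
= 6.606 MPa

6.606


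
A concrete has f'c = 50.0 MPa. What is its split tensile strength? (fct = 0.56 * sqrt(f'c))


fct = 0.56 * sqrt(50.0)
= 0.56 * 7.071
= 3.96 MPa

3.96


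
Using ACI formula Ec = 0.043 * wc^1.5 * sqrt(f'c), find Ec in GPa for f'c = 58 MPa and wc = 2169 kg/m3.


Ec = 0.043 * 2169^1.5 * sqrt(58) / 1000
= 33.08 GPa

33.08


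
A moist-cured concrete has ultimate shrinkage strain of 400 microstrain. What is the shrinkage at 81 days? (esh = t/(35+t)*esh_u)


esh(81) = 81 / (35 + 81) * 400
= 81 / 116 * 400
= 279.3 microstrain

279.3


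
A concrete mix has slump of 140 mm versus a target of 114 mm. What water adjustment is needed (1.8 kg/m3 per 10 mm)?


Difference = 114 - 140 = -26 mm
Water adjustment = -26 * 1.8 / 10 = -4.7 kg/m3

-4.7


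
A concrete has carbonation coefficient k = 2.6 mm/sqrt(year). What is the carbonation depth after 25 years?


depth = k * sqrt(t)
= 2.6 * sqrt(25)
= 13.0 mm

13.0


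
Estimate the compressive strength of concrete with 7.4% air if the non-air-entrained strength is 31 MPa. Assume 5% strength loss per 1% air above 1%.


Strength loss = (7.4 - 1) * 5 = 32.0%
f'c = 31 * (1 - 32.0/100)
= 21.08 MPa

21.08


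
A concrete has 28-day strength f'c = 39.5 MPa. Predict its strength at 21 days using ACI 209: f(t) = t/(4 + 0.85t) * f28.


f(21) = 21 / (4 + 0.85 * 21) * 39.5
= 21 / 21.85 * 39.5
= 37.96 MPa

37.96


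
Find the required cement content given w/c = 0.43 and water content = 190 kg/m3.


Cement = water / (w/c)
= 190 / 0.43
= 441.9 kg/m3

441.9


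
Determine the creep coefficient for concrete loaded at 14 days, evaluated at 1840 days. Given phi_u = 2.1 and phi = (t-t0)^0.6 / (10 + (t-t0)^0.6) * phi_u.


dt = 1840 - 14 = 1826
phi = 1826^0.6 / (10 + 1826^0.6) * 2.1
= 1.891

1.891


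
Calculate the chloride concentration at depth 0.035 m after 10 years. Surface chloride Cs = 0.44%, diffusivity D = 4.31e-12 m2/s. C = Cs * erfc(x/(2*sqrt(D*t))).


t_seconds = 10 * 365.25 * 24 * 3600 = 315576000.0 s
arg = 0.035 / (2 * sqrt(4.31e-12 * 315576000.0))
= 0.4745
erfc(0.4745) = 0.5022
C = 0.44 * 0.5022 = 0.221%

0.221


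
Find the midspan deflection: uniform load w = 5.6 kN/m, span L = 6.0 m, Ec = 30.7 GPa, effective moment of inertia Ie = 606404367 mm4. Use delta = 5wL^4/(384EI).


Convert: L = 6.0 m = 6000 mm, Ec = 30.7 GPa = 30700 MPa
delta = 5 * 5.6 * 6000^4 / (384 * 30700 * 606404367)
= 5.08 mm

5.08


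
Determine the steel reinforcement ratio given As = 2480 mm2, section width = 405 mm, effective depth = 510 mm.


rho = As / (b * d)
= 2480 / (405 * 510)
= 0.012

0.012


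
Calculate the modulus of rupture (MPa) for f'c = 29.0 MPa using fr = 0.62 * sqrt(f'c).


fr = 0.62 * sqrt(29.0)
= 3.339 MPa

3.339


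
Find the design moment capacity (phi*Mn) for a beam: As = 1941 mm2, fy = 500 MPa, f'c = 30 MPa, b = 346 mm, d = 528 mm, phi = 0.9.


a = As * fy / (0.85 * f'c * b)
= 1941 * 500 / (0.85 * 30 * 346)
= 109.9966 mm
Mn = As * fy * (d - a/2) / 10^6
= 459.0481 kN-m
phi*Mn = 0.9 * 459.0481 = 413.14 kN-m

413.14


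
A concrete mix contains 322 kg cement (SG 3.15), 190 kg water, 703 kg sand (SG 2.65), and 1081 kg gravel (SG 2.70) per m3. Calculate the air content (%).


Vol cement = 322 / (3.15 * 1000) = 0.102222 m3
Vol water = 190 / 1000 = 0.19 m3
Vol sand = 703 / (2.65 * 1000) = 0.265283 m3
Vol gravel = 1081 / (2.70 * 1000) = 0.40037 m3
Total solid + water volume = 0.957876 m3
Air = (1 - 0.957876) * 100 = 4.21%

4.21


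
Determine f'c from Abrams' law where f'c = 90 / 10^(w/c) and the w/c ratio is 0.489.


f'c = 90 / 10^0.489
= 90 / 3.083
= 29.19 MPa

29.19


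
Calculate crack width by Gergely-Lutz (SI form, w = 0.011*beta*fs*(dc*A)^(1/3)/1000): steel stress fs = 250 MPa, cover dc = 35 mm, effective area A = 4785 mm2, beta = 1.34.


w = 0.011 * beta * fs * (dc * A)^(1/3) / 1000
= 0.011 * 1.34 * 250 * (35 * 4785)^(1/3) / 1000
= 0.203 mm

0.203


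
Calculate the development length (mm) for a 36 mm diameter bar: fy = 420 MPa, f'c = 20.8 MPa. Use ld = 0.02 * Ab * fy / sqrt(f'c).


Ab = pi * 36^2 / 4 = 1017.876 mm2
ld = 0.02 * 1017.876 * 420 / sqrt(20.8)
= 1874.7 mm

1874.7


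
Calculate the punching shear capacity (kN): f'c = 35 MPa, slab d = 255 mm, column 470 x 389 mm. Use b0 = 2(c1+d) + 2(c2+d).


b0 = 2*(470 + 255) + 2*(389 + 255) = 2738 mm
Vc = 0.33 * sqrt(35) * 2738 * 255 / 1000
= 1363.08 kN

1363.08


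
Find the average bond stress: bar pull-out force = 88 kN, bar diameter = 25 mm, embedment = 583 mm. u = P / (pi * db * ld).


u = P / (pi * db * ld)
= 88 * 1000 / (pi * 25 * 583)
= 1.922 MPa

1.922


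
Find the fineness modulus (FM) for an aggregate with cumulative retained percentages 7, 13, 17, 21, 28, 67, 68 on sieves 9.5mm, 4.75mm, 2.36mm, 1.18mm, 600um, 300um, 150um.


FM = sum(cumulative % retained) / 100
= 221 / 100
= 2.21

2.21


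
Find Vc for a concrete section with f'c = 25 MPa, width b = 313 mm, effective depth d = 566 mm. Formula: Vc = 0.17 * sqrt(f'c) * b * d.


Vc = 0.17 * sqrt(25) * 313 * 566 / 1000
= 150.58 kN

150.58


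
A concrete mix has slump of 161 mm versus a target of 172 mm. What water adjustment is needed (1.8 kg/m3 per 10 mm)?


Difference = 172 - 161 = 11 mm
Water adjustment = 11 * 1.8 / 10 = 2.0 kg/m3

2.0


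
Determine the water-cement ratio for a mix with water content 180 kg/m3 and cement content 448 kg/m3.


w/c = water / cement
w/c = 180 / 448 = 0.402

0.402


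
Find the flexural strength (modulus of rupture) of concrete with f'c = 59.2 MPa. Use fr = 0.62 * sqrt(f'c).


fr = 0.62 * sqrt(59.2)
= 4.77 MPa

4.77


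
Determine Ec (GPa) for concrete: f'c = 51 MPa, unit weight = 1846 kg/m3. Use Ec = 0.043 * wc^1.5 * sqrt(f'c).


Ec = 0.043 * 1846^1.5 * sqrt(51) / 1000
= 24.36 GPa

24.36


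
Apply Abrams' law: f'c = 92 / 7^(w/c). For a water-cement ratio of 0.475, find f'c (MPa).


f'c = 92 / 7^0.475
= 92 / 2.52
= 36.51 MPa

36.51


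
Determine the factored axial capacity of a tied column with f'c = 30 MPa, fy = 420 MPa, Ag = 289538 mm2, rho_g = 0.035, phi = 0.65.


Ast = rho * Ag = 0.035 * 289538 = 10133.83 mm2
phi*Pn = 0.65 * 0.80 * (0.85 * 30 * (289538 - 10133.83) + 420 * 10133.83) / 1000
= 5918.13 kN

5918.13


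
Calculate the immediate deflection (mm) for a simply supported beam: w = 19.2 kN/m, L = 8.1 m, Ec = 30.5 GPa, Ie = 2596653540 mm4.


Convert: L = 8.1 m = 8100 mm, Ec = 30.5 GPa = 30500 MPa
delta = 5 * 19.2 * 8100^4 / (384 * 30500 * 2596653540)
= 13.59 mm

13.59


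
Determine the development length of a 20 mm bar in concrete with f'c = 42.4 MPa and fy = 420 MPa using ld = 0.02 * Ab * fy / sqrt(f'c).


Ab = pi * 20^2 / 4 = 314.159 mm2
ld = 0.02 * 314.159 * 420 / sqrt(42.4)
= 405.3 mm

405.3


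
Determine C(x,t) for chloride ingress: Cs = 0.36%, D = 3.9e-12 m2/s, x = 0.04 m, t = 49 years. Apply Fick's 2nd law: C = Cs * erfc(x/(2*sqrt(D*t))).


t_seconds = 49 * 365.25 * 24 * 3600 = 1546322400.0 s
arg = 0.04 / (2 * sqrt(3.9e-12 * 1546322400.0))
= 0.2575
erfc(0.2575) = 0.7157
C = 0.36 * 0.7157 = 0.2577%

0.2577


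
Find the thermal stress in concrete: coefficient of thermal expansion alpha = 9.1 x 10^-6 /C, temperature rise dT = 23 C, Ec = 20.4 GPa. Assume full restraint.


sigma = alpha * dT * Ec
= 9.1e-6 * 23 * 20.4 * 1000
= 4.27 MPa

4.27


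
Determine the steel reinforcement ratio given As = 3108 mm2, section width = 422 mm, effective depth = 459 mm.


rho = As / (b * d)
= 3108 / (422 * 459)
= 0.016

0.016


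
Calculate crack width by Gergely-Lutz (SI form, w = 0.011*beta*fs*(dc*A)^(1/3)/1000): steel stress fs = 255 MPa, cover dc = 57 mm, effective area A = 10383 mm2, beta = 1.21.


w = 0.011 * beta * fs * (dc * A)^(1/3) / 1000
= 0.011 * 1.21 * 255 * (57 * 10383)^(1/3) / 1000
= 0.285 mm

0.285


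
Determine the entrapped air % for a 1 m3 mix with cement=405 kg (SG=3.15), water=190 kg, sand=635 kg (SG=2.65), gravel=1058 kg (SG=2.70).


Vol cement = 405 / (3.15 * 1000) = 0.128571 m3
Vol water = 190 / 1000 = 0.19 m3
Vol sand = 635 / (2.65 * 1000) = 0.239623 m3
Vol gravel = 1058 / (2.70 * 1000) = 0.391852 m3
Total solid + water volume = 0.950046 m3
Air = (1 - 0.950046) * 100 = 5.0%

5.0


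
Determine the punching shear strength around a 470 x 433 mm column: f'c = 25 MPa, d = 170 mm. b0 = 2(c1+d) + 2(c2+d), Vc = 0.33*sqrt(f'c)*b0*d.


b0 = 2*(470 + 170) + 2*(433 + 170) = 2486 mm
Vc = 0.33 * sqrt(25) * 2486 * 170 / 1000
= 697.32 kN

697.32


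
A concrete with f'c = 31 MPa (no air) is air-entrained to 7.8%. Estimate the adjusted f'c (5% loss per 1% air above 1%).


Strength loss = (7.8 - 1) * 5 = 34.0%
f'c = 31 * (1 - 34.0/100)
= 20.46 MPa

20.46


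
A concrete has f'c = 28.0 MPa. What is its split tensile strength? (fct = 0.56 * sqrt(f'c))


fct = 0.56 * sqrt(28.0)
= 0.56 * 5.292
= 2.963 MPa

2.963


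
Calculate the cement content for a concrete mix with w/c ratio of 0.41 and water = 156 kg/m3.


Cement = water / (w/c)
= 156 / 0.41
= 380.5 kg/m3

380.5


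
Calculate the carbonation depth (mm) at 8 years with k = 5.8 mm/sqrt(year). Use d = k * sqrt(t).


depth = k * sqrt(t)
= 5.8 * sqrt(8)
= 16.4 mm

16.4


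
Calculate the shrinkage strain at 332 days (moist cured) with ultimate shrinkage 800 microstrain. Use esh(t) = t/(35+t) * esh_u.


esh(332) = 332 / (35 + 332) * 800
= 332 / 367 * 800
= 723.7 microstrain

723.7


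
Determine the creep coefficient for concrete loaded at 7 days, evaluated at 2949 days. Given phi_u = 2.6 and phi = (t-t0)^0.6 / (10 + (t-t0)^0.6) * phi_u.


dt = 2949 - 7 = 2942
phi = 2942^0.6 / (10 + 2942^0.6) * 2.6
= 2.401

2.401


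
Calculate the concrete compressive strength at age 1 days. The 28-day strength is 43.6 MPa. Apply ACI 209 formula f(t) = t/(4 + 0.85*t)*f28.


f(1) = 1 / (4 + 0.85 * 1) * 43.6
= 1 / 4.85 * 43.6
= 8.99 MPa

8.99


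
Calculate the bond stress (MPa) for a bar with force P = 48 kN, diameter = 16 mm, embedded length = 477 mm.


u = P / (pi * db * ld)
= 48 * 1000 / (pi * 16 * 477)
= 2.002 MPa

2.002


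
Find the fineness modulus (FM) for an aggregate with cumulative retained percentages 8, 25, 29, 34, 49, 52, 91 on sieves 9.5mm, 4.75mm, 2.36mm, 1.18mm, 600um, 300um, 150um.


FM = sum(cumulative % retained) / 100
= 288 / 100
= 2.88

2.88


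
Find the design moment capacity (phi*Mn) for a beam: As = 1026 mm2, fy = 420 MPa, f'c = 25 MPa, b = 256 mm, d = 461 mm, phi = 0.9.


a = As * fy / (0.85 * f'c * b)
= 1026 * 420 / (0.85 * 25 * 256)
= 79.2132 mm
Mn = As * fy * (d - a/2) / 10^6
= 181.5868 kN-m
phi*Mn = 0.9 * 181.5868 = 163.43 kN-m

163.43


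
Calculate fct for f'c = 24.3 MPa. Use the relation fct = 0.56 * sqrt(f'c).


fct = 0.56 * sqrt(24.3)
= 0.56 * 4.93
= 2.761 MPa

2.761


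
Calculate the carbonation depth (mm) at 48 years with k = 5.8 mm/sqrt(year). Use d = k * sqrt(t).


depth = k * sqrt(t)
= 5.8 * sqrt(48)
= 40.18 mm

40.18


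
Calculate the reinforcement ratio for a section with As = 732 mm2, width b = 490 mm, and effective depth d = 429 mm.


rho = As / (b * d)
= 732 / (490 * 429)
= 0.0035

0.0035


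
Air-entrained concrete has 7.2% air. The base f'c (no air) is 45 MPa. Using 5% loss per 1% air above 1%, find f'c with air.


Strength loss = (7.2 - 1) * 5 = 31.0%
f'c = 45 * (1 - 31.0/100)
= 31.05 MPa

31.05


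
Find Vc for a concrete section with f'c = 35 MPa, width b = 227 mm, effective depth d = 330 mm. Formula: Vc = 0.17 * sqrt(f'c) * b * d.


Vc = 0.17 * sqrt(35) * 227 * 330 / 1000
= 75.34 kN

75.34


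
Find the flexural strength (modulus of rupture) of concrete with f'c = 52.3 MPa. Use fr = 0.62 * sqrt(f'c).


fr = 0.62 * sqrt(52.3)
= 4.484 MPa

4.484


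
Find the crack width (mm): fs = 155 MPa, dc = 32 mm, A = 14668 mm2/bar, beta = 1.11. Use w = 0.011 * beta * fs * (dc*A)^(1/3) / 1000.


w = 0.011 * beta * fs * (dc * A)^(1/3) / 1000
= 0.011 * 1.11 * 155 * (32 * 14668)^(1/3) / 1000
= 0.147 mm

0.147


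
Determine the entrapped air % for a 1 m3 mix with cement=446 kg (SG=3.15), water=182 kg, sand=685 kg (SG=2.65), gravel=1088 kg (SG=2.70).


Vol cement = 446 / (3.15 * 1000) = 0.141587 m3
Vol water = 182 / 1000 = 0.182 m3
Vol sand = 685 / (2.65 * 1000) = 0.258491 m3
Vol gravel = 1088 / (2.70 * 1000) = 0.402963 m3
Total solid + water volume = 0.985041 m3
Air = (1 - 0.985041) * 100 = 1.5%

1.5


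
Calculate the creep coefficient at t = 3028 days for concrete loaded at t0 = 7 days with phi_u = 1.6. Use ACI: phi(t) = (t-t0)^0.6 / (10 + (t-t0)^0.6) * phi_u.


dt = 3028 - 7 = 3021
phi = 3021^0.6 / (10 + 3021^0.6) * 1.6
= 1.479

1.479


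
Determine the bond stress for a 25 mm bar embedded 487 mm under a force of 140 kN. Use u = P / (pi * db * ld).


u = P / (pi * db * ld)
= 140 * 1000 / (pi * 25 * 487)
= 3.66 MPa

3.66


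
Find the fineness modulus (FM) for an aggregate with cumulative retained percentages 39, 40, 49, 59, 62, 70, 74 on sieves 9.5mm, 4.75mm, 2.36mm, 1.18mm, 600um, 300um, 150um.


FM = sum(cumulative % retained) / 100
= 393 / 100
= 3.93

3.93


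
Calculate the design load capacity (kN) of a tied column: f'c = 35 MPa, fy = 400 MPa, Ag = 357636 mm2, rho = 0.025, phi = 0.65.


Ast = rho * Ag = 0.025 * 357636 = 8940.9 mm2
phi*Pn = 0.65 * 0.80 * (0.85 * 35 * (357636 - 8940.9) + 400 * 8940.9) / 1000
= 7254.02 kN

7254.02


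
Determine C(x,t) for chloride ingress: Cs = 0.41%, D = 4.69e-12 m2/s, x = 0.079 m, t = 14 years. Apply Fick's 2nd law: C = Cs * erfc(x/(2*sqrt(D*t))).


t_seconds = 14 * 365.25 * 24 * 3600 = 441806400.0 s
arg = 0.079 / (2 * sqrt(4.69e-12 * 441806400.0))
= 0.8678
erfc(0.8678) = 0.2198
C = 0.41 * 0.2198 = 0.0901%

0.0901


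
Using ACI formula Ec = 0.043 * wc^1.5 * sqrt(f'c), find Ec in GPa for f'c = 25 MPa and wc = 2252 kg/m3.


Ec = 0.043 * 2252^1.5 * sqrt(25) / 1000
= 22.98 GPa

22.98


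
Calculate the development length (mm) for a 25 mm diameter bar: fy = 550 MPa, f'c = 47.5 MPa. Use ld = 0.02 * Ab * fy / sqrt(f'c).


Ab = pi * 25^2 / 4 = 490.874 mm2
ld = 0.02 * 490.874 * 550 / sqrt(47.5)
= 783.5 mm

783.5


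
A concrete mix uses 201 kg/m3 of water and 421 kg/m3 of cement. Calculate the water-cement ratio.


w/c = water / cement
w/c = 201 / 421 = 0.477

0.477


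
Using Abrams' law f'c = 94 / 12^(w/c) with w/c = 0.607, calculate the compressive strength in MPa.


f'c = 94 / 12^0.607
= 94 / 4.519
= 20.8 MPa

20.8


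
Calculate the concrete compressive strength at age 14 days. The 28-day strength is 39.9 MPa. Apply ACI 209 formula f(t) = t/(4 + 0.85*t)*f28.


f(14) = 14 / (4 + 0.85 * 14) * 39.9
= 14 / 15.9 * 39.9
= 35.13 MPa

35.13


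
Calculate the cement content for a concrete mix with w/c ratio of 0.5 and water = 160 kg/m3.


Cement = water / (w/c)
= 160 / 0.5
= 320.0 kg/m3

320.0


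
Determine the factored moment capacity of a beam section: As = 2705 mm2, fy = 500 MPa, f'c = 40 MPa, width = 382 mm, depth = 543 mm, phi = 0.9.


a = As * fy / (0.85 * f'c * b)
= 2705 * 500 / (0.85 * 40 * 382)
= 104.1346 mm
Mn = As * fy * (d - a/2) / 10^6
= 663.9865 kN-m
phi*Mn = 0.9 * 663.9865 = 597.59 kN-m

597.59


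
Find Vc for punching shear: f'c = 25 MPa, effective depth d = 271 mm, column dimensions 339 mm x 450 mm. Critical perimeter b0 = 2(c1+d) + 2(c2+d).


b0 = 2*(339 + 271) + 2*(450 + 271) = 2662 mm
Vc = 0.33 * sqrt(25) * 2662 * 271 / 1000
= 1190.31 kN

1190.31


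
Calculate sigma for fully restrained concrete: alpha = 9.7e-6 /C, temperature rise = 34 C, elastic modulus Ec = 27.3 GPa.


sigma = alpha * dT * Ec
= 9.7e-6 * 34 * 27.3 * 1000
= 9.004 MPa

9.004


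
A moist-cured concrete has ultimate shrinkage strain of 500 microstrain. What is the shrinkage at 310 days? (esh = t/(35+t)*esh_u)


esh(310) = 310 / (35 + 310) * 500
= 310 / 345 * 500
= 449.3 microstrain

449.3
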